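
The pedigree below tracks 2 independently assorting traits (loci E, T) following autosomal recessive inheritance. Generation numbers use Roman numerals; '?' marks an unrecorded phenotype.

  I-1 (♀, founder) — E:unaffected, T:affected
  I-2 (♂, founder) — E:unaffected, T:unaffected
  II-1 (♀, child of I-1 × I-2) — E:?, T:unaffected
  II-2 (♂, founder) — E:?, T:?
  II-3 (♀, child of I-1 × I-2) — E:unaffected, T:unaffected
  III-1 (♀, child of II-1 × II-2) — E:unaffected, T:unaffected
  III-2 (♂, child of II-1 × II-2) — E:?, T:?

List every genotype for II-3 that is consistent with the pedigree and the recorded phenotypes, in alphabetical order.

II-3 ∈ {EE Tt, Ee Tt}

E/I-1 un ·: EE|Ee
E/I-2 un ·: EE|Ee
E/II-1 ? I-1×I-2: EE|Ee|ee
E/II-2 ? ·: EE|Ee|ee
E/II-3 un I-1×I-2: EE|Ee
E/III-1 un II-1×II-2: EE|Ee
E/III-2 ? II-1×II-2: EE|Ee|ee
⇒ E over [I-1,I-2,II-1,II-2,II-3,III-1,III-2]: 120 consistent
T/I-1 aff ·: tt
T/I-2 un ·: TT|Tt
T/II-1 un I-1×I-2: Tt
T/II-2 ? ·: TT|Tt|tt
T/II-3 un I-1×I-2: Tt
T/III-1 un II-1×II-2: TT|Tt
T/III-2 ? II-1×II-2: TT|Tt|tt
⇒ T over [I-1,I-2,II-1,II-2,II-3,III-1,III-2]: 24 consistent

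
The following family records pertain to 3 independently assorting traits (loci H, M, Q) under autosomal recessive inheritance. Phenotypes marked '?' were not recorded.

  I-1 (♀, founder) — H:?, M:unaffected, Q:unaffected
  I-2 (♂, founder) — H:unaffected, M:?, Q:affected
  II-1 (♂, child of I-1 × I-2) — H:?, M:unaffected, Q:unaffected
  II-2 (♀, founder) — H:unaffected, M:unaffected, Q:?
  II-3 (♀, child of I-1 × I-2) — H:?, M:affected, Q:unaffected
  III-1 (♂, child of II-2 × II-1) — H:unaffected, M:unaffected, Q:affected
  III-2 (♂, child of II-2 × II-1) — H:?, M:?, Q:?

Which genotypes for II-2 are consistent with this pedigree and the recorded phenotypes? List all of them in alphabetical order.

H/I-1 ? ·: HH|Hh|hh
H/I-2 un ·: HH|Hh
H/II-1 ? I-1×I-2: HH|Hh|hh
H/II-2 un ·: HH|Hh
H/II-3 ? I-1×I-2: HH|Hh|hh
H/III-1 un II-2×II-1: HH|Hh
H/III-2 ? II-2×II-1: HH|Hh|hh
⇒ H over [I-1,I-2,II-1,II-2,II-3,III-1,III-2]: 155 consistent
M/I-1 un ·: Mm
M/I-2 ? ·: Mm|mm
M/II-1 un I-1×I-2: MM|Mm
M/II-2 un ·: MM|Mm
M/II-3 aff I-1×I-2: mm
M/III-1 un II-2×II-1: MM|Mm
M/III-2 ? II-2×II-1: MM|Mm|mm
⇒ M over [I-1,I-2,II-1,II-2,II-3,III-1,III-2]: 25 consistent
Q/I-1 un ·: QQ|Qq
Q/I-2 aff ·: qq
Q/II-1 un I-1×I-2: Qq
Q/II-2 ? ·: Qq|qq
Q/II-3 un I-1×I-2: Qq
Q/III-1 aff II-2×II-1: qq
Q/III-2 ? II-2×II-1: QQ|Qq|qq
⇒ Q over [I-1,I-2,II-1,II-2,II-3,III-1,III-2]: 10 consistent

II-2 ∈ {HH MM Qq, HH MM qq, HH Mm Qq, HH Mm qq, Hh MM Qq, Hh MM qq, Hh Mm Qq, Hh Mm qq}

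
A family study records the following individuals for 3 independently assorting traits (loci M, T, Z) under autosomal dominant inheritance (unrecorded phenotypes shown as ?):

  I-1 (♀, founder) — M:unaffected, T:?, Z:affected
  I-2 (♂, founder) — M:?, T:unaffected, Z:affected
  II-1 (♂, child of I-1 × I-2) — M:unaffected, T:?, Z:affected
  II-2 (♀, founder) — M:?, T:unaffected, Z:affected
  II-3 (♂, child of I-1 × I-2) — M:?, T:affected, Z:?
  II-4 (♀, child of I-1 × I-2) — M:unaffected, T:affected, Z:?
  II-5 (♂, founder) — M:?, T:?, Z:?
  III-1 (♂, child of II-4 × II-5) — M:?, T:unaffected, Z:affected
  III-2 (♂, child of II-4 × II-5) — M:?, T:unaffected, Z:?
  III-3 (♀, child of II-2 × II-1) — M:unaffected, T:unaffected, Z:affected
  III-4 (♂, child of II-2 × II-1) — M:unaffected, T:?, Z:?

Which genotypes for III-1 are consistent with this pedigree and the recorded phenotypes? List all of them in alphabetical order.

III-1 ∈ {Mm tt ZZ, Mm tt Zz, mm tt ZZ, mm tt Zz}

M/I-1 un ·: mm
M/I-2 ? ·: mm|Mm
M/II-1 un I-1×I-2: mm
M/II-2 ? ·: mm|Mm
M/II-3 ? I-1×I-2: mm|Mm
M/II-4 un I-1×I-2: mm
M/II-5 ? ·: mm|Mm|MM
M/III-1 ? II-4×II-5: mm|Mm
M/III-2 ? II-4×II-5: mm|Mm
M/III-3 un II-2×II-1: mm
M/III-4 un II-2×II-1: mm
⇒ M over [I-1,I-2,II-1,II-2,II-3,II-4,II-5,III-1,III-2,III-3,III-4]: 36 consistent
T/I-1 ? ·: Tt|TT
T/I-2 un ·: tt
T/II-1 ? I-1×I-2: tt|Tt
T/II-2 un ·: tt
T/II-3 aff I-1×I-2: Tt
T/II-4 aff I-1×I-2: Tt
T/II-5 ? ·: tt|Tt
T/III-1 un II-4×II-5: tt
T/III-2 un II-4×II-5: tt
T/III-3 un II-2×II-1: tt
T/III-4 ? II-2×II-1: tt|Tt
⇒ T over [I-1,I-2,II-1,II-2,II-3,II-4,II-5,III-1,III-2,III-3,III-4]: 10 consistent
Z/I-1 aff ·: Zz|ZZ
Z/I-2 aff ·: Zz|ZZ
Z/II-1 aff I-1×I-2: Zz|ZZ
Z/II-2 aff ·: Zz|ZZ
Z/II-3 ? I-1×I-2: zz|Zz|ZZ
Z/II-4 ? I-1×I-2: zz|Zz|ZZ
Z/II-5 ? ·: zz|Zz|ZZ
Z/III-1 aff II-4×II-5: Zz|ZZ
Z/III-2 ? II-4×II-5: zz|Zz|ZZ
Z/III-3 aff II-2×II-1: Zz|ZZ
Z/III-4 ? II-2×II-1: zz|Zz|ZZ
⇒ Z over [I-1,I-2,II-1,II-2,II-3,II-4,II-5,III-1,III-2,III-3,III-4]: 2055 consistent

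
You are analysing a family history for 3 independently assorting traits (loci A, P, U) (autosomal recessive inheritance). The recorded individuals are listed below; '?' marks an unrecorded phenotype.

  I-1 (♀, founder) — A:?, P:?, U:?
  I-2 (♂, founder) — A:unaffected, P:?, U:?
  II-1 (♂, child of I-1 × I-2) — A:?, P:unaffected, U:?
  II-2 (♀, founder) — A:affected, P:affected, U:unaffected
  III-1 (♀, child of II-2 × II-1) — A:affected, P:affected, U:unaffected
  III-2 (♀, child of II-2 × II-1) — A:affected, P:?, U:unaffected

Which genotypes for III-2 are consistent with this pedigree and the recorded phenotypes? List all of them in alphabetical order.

A/I-1 ? ·: AA|Aa|aa
A/I-2 un ·: AA|Aa
A/II-1 ? I-1×I-2: Aa|aa
A/II-2 aff ·: aa
A/III-1 aff II-2×II-1: aa
A/III-2 aff II-2×II-1: aa
⇒ A over [I-1,I-2,II-1,II-2,III-1,III-2]: 7 consistent
P/I-1 ? ·: PP|Pp|pp
P/I-2 ? ·: PP|Pp|pp
P/II-1 un I-1×I-2: Pp
P/II-2 aff ·: pp
P/III-1 aff II-2×II-1: pp
P/III-2 ? II-2×II-1: Pp|pp
⇒ P over [I-1,I-2,II-1,II-2,III-1,III-2]: 14 consistent
U/I-1 ? ·: UU|Uu|uu
U/I-2 ? ·: UU|Uu|uu
U/II-1 ? I-1×I-2: UU|Uu|uu
U/II-2 un ·: UU|Uu
U/III-1 un II-2×II-1: UU|Uu
U/III-2 un II-2×II-1: UU|Uu
⇒ U over [I-1,I-2,II-1,II-2,III-1,III-2]: 84 consistent

III-2 ∈ {aa Pp UU, aa Pp Uu, aa pp UU, aa pp Uu}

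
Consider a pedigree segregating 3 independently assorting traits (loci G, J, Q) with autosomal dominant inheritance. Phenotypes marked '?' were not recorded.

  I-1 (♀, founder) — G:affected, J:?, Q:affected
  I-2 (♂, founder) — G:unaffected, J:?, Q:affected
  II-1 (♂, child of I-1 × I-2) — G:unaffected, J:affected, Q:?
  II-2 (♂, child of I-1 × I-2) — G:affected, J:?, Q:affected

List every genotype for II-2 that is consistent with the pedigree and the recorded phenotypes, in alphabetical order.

II-2 ∈ {Gg JJ QQ, Gg JJ Qq, Gg Jj QQ, Gg Jj Qq, Gg jj QQ, Gg jj Qq}

G/I-1 aff ·: Gg
G/I-2 un ·: gg
G/II-1 un I-1×I-2: gg
G/II-2 aff I-1×I-2: Gg
⇒ G over [I-1,I-2,II-1,II-2]: 1 consistent
J/I-1 ? ·: jj|Jj|JJ
J/I-2 ? ·: jj|Jj|JJ
J/II-1 aff I-1×I-2: Jj|JJ
J/II-2 ? I-1×I-2: jj|Jj|JJ
⇒ J over [I-1,I-2,II-1,II-2]: 21 consistent
Q/I-1 aff ·: Qq|QQ
Q/I-2 aff ·: Qq|QQ
Q/II-1 ? I-1×I-2: qq|Qq|QQ
Q/II-2 aff I-1×I-2: Qq|QQ
⇒ Q over [I-1,I-2,II-1,II-2]: 15 consistent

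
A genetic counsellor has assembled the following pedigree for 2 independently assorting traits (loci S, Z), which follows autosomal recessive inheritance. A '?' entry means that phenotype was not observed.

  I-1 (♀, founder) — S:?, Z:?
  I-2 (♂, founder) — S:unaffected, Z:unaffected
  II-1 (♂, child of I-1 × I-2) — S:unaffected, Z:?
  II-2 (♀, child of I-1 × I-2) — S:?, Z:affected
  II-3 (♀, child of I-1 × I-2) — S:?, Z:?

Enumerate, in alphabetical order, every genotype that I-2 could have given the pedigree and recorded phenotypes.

I-2 ∈ {SS Zz, Ss Zz}

S/I-1 ? ·: SS|Ss|ss
S/I-2 un ·: SS|Ss
S/II-1 un I-1×I-2: SS|Ss
S/II-2 ? I-1×I-2: SS|Ss|ss
S/II-3 ? I-1×I-2: SS|Ss|ss
⇒ S over [I-1,I-2,II-1,II-2,II-3]: 40 consistent
Z/I-1 ? ·: Zz|zz
Z/I-2 un ·: Zz
Z/II-1 ? I-1×I-2: ZZ|Zz|zz
Z/II-2 aff I-1×I-2: zz
Z/II-3 ? I-1×I-2: ZZ|Zz|zz
⇒ Z over [I-1,I-2,II-1,II-2,II-3]: 13 consistent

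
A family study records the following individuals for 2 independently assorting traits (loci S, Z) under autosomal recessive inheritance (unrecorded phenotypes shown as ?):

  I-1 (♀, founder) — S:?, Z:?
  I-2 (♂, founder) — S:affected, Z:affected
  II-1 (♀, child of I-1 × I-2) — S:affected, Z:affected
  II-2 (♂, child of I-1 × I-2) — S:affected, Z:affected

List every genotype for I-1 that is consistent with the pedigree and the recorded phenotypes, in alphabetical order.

S/I-1 ? ·: Ss|ss
S/I-2 aff ·: ss
S/II-1 aff I-1×I-2: ss
S/II-2 aff I-1×I-2: ss
⇒ S over [I-1,I-2,II-1,II-2]: 2 consistent
Z/I-1 ? ·: Zz|zz
Z/I-2 aff ·: zz
Z/II-1 aff I-1×I-2: zz
Z/II-2 aff I-1×I-2: zz
⇒ Z over [I-1,I-2,II-1,II-2]: 2 consistent

I-1 ∈ {Ss Zz, Ss zz, ss Zz, ss zz}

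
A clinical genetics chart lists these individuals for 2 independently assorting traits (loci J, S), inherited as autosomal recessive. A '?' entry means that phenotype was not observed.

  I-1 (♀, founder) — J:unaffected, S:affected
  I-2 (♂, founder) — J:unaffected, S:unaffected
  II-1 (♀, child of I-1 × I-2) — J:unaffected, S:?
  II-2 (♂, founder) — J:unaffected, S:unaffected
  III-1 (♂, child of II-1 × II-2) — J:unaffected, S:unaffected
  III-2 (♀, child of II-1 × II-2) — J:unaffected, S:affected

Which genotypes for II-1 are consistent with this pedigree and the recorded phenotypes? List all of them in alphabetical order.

II-1 ∈ {JJ Ss, JJ ss, Jj Ss, Jj ss}

J/I-1 un ·: JJ|Jj
J/I-2 un ·: JJ|Jj
J/II-1 un I-1×I-2: JJ|Jj
J/II-2 un ·: JJ|Jj
J/III-1 un II-1×II-2: JJ|Jj
J/III-2 un II-1×II-2: JJ|Jj
⇒ J over [I-1,I-2,II-1,II-2,III-1,III-2]: 44 consistent
S/I-1 aff ·: ss
S/I-2 un ·: SS|Ss
S/II-1 ? I-1×I-2: Ss|ss
S/II-2 un ·: Ss
S/III-1 un II-1×II-2: SS|Ss
S/III-2 aff II-1×II-2: ss
⇒ S over [I-1,I-2,II-1,II-2,III-1,III-2]: 5 consistent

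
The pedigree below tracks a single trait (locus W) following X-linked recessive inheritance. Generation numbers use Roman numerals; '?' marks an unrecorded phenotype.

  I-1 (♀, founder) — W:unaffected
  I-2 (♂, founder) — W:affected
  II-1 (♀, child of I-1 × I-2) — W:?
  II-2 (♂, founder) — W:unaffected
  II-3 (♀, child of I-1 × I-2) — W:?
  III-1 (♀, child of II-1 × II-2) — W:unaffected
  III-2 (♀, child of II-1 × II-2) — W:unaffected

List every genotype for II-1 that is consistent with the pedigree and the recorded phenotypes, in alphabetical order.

II-1 ∈ {X^WX^w, X^wX^w}

W/I-1 un ·: X^WX^W|X^WX^w
W/I-2 aff ·: X^wY
W/II-1 ? I-1×I-2: X^WX^w|X^wX^w
W/II-2 un ·: X^WY
W/II-3 ? I-1×I-2: X^WX^w|X^wX^w
W/III-1 un II-1×II-2: X^WX^W|X^WX^w
W/III-2 un II-1×II-2: X^WX^W|X^WX^w
⇒ W over [I-1,I-2,II-1,II-2,II-3,III-1,III-2]: 14 consistent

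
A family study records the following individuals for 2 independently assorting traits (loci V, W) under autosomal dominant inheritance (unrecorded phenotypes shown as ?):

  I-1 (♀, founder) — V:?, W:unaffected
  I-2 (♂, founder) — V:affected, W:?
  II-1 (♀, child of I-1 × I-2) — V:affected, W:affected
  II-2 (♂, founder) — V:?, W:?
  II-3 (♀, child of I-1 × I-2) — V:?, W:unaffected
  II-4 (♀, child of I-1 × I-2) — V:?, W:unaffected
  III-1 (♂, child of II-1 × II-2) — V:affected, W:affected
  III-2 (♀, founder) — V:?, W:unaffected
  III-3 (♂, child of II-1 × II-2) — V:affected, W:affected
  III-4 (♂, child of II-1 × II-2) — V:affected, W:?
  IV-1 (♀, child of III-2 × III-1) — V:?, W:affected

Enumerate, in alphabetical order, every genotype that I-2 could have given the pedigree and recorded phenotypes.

I-2 ∈ {VV Ww, Vv Ww}

V/I-1 ? ·: vv|Vv|VV
V/I-2 aff ·: Vv|VV
V/II-1 aff I-1×I-2: Vv|VV
V/II-2 ? ·: vv|Vv|VV
V/II-3 ? I-1×I-2: vv|Vv|VV
V/II-4 ? I-1×I-2: vv|Vv|VV
V/III-1 aff II-1×II-2: Vv|VV
V/III-2 ? ·: vv|Vv|VV
V/III-3 aff II-1×II-2: Vv|VV
V/III-4 aff II-1×II-2: Vv|VV
V/IV-1 ? III-2×III-1: vv|Vv|VV
⇒ V over [I-1,I-2,II-1,II-2,II-3,II-4,III-1,III-2,III-3,III-4,IV-1]: 3080 consistent
W/I-1 un ·: ww
W/I-2 ? ·: Ww
W/II-1 aff I-1×I-2: Ww
W/II-2 ? ·: ww|Ww|WW
W/II-3 un I-1×I-2: ww
W/II-4 un I-1×I-2: ww
W/III-1 aff II-1×II-2: Ww|WW
W/III-2 un ·: ww
W/III-3 aff II-1×II-2: Ww|WW
W/III-4 ? II-1×II-2: ww|Ww|WW
W/IV-1 aff III-2×III-1: Ww
⇒ W over [I-1,I-2,II-1,II-2,II-3,II-4,III-1,III-2,III-3,III-4,IV-1]: 22 consistent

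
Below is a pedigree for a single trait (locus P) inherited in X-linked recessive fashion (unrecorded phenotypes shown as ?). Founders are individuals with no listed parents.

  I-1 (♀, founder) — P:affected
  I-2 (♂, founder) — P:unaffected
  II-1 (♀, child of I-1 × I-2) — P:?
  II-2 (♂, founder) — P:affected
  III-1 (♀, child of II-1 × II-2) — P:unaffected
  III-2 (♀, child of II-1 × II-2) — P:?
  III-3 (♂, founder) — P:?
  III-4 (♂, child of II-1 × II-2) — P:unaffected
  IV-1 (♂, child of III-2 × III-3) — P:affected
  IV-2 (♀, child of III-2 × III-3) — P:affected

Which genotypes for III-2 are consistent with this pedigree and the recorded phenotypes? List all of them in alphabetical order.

P/I-1 aff ·: X^pX^p
P/I-2 un ·: X^PY
P/II-1 ? I-1×I-2: X^PX^p
P/II-2 aff ·: X^pY
P/III-1 un II-1×II-2: X^PX^p
P/III-2 ? II-1×II-2: X^PX^p|X^pX^p
P/III-3 ? ·: X^pY
P/III-4 un II-1×II-2: X^PY
P/IV-1 aff III-2×III-3: X^pY
P/IV-2 aff III-2×III-3: X^pX^p
⇒ P over [I-1,I-2,II-1,II-2,III-1,III-2,III-3,III-4,IV-1,IV-2]: 2 consistent

III-2 ∈ {X^PX^p, X^pX^p}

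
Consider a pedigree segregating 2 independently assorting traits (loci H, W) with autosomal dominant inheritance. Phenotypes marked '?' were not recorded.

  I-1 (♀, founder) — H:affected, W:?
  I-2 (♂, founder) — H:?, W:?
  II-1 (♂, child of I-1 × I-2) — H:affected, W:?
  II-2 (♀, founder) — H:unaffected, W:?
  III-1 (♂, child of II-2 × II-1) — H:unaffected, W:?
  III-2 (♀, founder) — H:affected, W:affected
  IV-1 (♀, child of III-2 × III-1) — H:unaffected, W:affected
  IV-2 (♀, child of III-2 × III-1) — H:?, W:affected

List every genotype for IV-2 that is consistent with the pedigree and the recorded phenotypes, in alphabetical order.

H/I-1 aff ·: Hh|HH
H/I-2 ? ·: hh|Hh|HH
H/II-1 aff I-1×I-2: Hh
H/II-2 un ·: hh
H/III-1 un II-2×II-1: hh
H/III-2 aff ·: Hh
H/IV-1 un III-2×III-1: hh
H/IV-2 ? III-2×III-1: hh|Hh
⇒ H over [I-1,I-2,II-1,II-2,III-1,III-2,IV-1,IV-2]: 10 consistent
W/I-1 ? ·: ww|Ww|WW
W/I-2 ? ·: ww|Ww|WW
W/II-1 ? I-1×I-2: ww|Ww|WW
W/II-2 ? ·: ww|Ww|WW
W/III-1 ? II-2×II-1: ww|Ww|WW
W/III-2 aff ·: Ww|WW
W/IV-1 aff III-2×III-1: Ww|WW
W/IV-2 aff III-2×III-1: Ww|WW
⇒ W over [I-1,I-2,II-1,II-2,III-1,III-2,IV-1,IV-2]: 450 consistent

IV-2 ∈ {Hh WW, Hh Ww, hh WW, hh Ww}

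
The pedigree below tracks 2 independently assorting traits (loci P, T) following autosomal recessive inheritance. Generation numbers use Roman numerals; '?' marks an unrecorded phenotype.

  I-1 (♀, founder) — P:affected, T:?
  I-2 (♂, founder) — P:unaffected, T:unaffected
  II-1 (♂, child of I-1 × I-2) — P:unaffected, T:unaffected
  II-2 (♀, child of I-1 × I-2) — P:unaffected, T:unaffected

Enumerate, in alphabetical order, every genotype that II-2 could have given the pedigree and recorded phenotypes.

II-2 ∈ {Pp TT, Pp Tt}

P/I-1 aff ·: pp
P/I-2 un ·: PP|Pp
P/II-1 un I-1×I-2: Pp
P/II-2 un I-1×I-2: Pp
⇒ P over [I-1,I-2,II-1,II-2]: 2 consistent
T/I-1 ? ·: TT|Tt|tt
T/I-2 un ·: TT|Tt
T/II-1 un I-1×I-2: TT|Tt
T/II-2 un I-1×I-2: TT|Tt
⇒ T over [I-1,I-2,II-1,II-2]: 15 consistent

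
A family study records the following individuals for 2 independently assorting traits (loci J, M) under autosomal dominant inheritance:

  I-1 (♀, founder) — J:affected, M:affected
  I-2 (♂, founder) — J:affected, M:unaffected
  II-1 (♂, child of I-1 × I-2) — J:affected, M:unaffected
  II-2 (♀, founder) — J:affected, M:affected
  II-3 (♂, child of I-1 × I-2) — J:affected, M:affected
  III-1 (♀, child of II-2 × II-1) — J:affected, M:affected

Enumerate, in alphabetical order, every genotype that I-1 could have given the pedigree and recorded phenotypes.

I-1 ∈ {JJ Mm, Jj Mm}

J/I-1 aff ·: Jj|JJ
J/I-2 aff ·: Jj|JJ
J/II-1 aff I-1×I-2: Jj|JJ
J/II-2 aff ·: Jj|JJ
J/II-3 aff I-1×I-2: Jj|JJ
J/III-1 aff II-2×II-1: Jj|JJ
⇒ J over [I-1,I-2,II-1,II-2,II-3,III-1]: 45 consistent
M/I-1 aff ·: Mm
M/I-2 un ·: mm
M/II-1 un I-1×I-2: mm
M/II-2 aff ·: Mm|MM
M/II-3 aff I-1×I-2: Mm
M/III-1 aff II-2×II-1: Mm
⇒ M over [I-1,I-2,II-1,II-2,II-3,III-1]: 2 consistent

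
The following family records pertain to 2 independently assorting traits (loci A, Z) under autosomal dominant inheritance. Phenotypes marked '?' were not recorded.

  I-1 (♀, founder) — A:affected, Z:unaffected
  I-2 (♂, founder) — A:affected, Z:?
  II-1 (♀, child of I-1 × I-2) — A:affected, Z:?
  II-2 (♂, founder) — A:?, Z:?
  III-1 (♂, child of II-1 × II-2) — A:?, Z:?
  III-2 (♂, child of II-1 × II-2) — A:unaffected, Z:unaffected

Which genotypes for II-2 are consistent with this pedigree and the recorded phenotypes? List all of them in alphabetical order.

II-2 ∈ {Aa Zz, Aa zz, aa Zz, aa zz}

A/I-1 aff ·: Aa|AA
A/I-2 aff ·: Aa|AA
A/II-1 aff I-1×I-2: Aa
A/II-2 ? ·: aa|Aa
A/III-1 ? II-1×II-2: aa|Aa|AA
A/III-2 un II-1×II-2: aa
⇒ A over [I-1,I-2,II-1,II-2,III-1,III-2]: 15 consistent
Z/I-1 un ·: zz
Z/I-2 ? ·: zz|Zz|ZZ
Z/II-1 ? I-1×I-2: zz|Zz
Z/II-2 ? ·: zz|Zz
Z/III-1 ? II-1×II-2: zz|Zz|ZZ
Z/III-2 un II-1×II-2: zz
⇒ Z over [I-1,I-2,II-1,II-2,III-1,III-2]: 16 consistent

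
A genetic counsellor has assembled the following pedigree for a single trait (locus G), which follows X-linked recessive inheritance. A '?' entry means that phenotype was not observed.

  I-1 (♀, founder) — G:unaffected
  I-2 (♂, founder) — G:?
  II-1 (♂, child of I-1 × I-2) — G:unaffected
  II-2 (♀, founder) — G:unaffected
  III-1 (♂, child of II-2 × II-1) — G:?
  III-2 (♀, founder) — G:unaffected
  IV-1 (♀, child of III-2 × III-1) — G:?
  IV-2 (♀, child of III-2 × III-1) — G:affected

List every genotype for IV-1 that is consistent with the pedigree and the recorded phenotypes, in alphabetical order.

G/I-1 un ·: X^GX^G|X^GX^g
G/I-2 ? ·: X^GY|X^gY
G/II-1 un I-1×I-2: X^GY
G/II-2 un ·: X^GX^g
G/III-1 ? II-2×II-1: X^gY
G/III-2 un ·: X^GX^g
G/IV-1 ? III-2×III-1: X^GX^g|X^gX^g
G/IV-2 aff III-2×III-1: X^gX^g
⇒ G over [I-1,I-2,II-1,II-2,III-1,III-2,IV-1,IV-2]: 8 consistent

IV-1 ∈ {X^GX^g, X^gX^g}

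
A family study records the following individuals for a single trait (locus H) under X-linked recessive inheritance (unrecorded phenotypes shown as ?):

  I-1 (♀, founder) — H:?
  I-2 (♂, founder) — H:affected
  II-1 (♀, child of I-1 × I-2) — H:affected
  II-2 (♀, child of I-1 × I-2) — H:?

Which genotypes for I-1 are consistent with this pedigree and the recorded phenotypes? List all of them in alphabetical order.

H/I-1 ? ·: X^HX^h|X^hX^h
H/I-2 aff ·: X^hY
H/II-1 aff I-1×I-2: X^hX^h
H/II-2 ? I-1×I-2: X^HX^h|X^hX^h
⇒ H over [I-1,I-2,II-1,II-2]: 3 consistent

I-1 ∈ {X^HX^h, X^hX^h}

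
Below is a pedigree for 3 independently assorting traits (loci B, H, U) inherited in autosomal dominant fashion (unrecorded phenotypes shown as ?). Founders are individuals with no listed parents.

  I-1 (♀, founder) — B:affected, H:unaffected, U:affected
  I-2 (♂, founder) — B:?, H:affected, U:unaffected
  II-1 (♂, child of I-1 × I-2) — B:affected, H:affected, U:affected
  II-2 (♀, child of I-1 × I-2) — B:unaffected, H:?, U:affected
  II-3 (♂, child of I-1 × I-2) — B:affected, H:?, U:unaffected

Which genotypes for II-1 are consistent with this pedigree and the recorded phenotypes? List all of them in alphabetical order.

B/I-1 aff ·: Bb
B/I-2 ? ·: bb|Bb
B/II-1 aff I-1×I-2: Bb|BB
B/II-2 un I-1×I-2: bb
B/II-3 aff I-1×I-2: Bb|BB
⇒ B over [I-1,I-2,II-1,II-2,II-3]: 5 consistent
H/I-1 un ·: hh
H/I-2 aff ·: Hh|HH
H/II-1 aff I-1×I-2: Hh
H/II-2 ? I-1×I-2: hh|Hh
H/II-3 ? I-1×I-2: hh|Hh
⇒ H over [I-1,I-2,II-1,II-2,II-3]: 5 consistent
U/I-1 aff ·: Uu
U/I-2 un ·: uu
U/II-1 aff I-1×I-2: Uu
U/II-2 aff I-1×I-2: Uu
U/II-3 un I-1×I-2: uu
⇒ U over [I-1,I-2,II-1,II-2,II-3]: 1 consistent

II-1 ∈ {BB Hh Uu, Bb Hh Uu}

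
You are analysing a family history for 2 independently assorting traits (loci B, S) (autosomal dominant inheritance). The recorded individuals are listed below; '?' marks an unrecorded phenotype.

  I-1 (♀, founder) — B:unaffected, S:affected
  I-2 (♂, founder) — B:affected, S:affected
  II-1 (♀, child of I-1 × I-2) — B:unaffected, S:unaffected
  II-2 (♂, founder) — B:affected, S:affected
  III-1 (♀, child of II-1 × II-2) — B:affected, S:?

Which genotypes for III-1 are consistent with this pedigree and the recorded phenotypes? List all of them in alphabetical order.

B/I-1 un ·: bb
B/I-2 aff ·: Bb
B/II-1 un I-1×I-2: bb
B/II-2 aff ·: Bb|BB
B/III-1 aff II-1×II-2: Bb
⇒ B over [I-1,I-2,II-1,II-2,III-1]: 2 consistent
S/I-1 aff ·: Ss
S/I-2 aff ·: Ss
S/II-1 un I-1×I-2: ss
S/II-2 aff ·: Ss|SS
S/III-1 ? II-1×II-2: ss|Ss
⇒ S over [I-1,I-2,II-1,II-2,III-1]: 3 consistent

III-1 ∈ {Bb Ss, Bb ss}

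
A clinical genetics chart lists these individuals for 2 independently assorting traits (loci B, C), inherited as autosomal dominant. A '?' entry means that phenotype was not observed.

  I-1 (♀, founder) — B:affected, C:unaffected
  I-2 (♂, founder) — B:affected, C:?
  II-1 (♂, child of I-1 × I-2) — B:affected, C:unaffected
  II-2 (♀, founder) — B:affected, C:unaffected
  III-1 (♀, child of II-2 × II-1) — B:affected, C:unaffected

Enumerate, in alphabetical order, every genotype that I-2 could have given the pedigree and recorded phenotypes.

B/I-1 aff ·: Bb|BB
B/I-2 aff ·: Bb|BB
B/II-1 aff I-1×I-2: Bb|BB
B/II-2 aff ·: Bb|BB
B/III-1 aff II-2×II-1: Bb|BB
⇒ B over [I-1,I-2,II-1,II-2,III-1]: 24 consistent
C/I-1 un ·: cc
C/I-2 ? ·: cc|Cc
C/II-1 un I-1×I-2: cc
C/II-2 un ·: cc
C/III-1 un II-2×II-1: cc
⇒ C over [I-1,I-2,II-1,II-2,III-1]: 2 consistent

I-2 ∈ {BB Cc, BB cc, Bb Cc, Bb cc}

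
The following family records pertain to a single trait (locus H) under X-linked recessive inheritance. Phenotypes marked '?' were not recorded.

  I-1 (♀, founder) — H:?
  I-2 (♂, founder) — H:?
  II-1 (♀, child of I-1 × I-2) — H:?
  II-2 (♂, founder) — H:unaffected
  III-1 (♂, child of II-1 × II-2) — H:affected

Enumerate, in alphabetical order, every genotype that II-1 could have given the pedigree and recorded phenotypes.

II-1 ∈ {X^HX^h, X^hX^h}

H/I-1 ? ·: X^HX^H|X^HX^h|X^hX^h
H/I-2 ? ·: X^HY|X^hY
H/II-1 ? I-1×I-2: X^HX^h|X^hX^h
H/II-2 un ·: X^HY
H/III-1 aff II-1×II-2: X^hY
⇒ H over [I-1,I-2,II-1,II-2,III-1]: 6 consistent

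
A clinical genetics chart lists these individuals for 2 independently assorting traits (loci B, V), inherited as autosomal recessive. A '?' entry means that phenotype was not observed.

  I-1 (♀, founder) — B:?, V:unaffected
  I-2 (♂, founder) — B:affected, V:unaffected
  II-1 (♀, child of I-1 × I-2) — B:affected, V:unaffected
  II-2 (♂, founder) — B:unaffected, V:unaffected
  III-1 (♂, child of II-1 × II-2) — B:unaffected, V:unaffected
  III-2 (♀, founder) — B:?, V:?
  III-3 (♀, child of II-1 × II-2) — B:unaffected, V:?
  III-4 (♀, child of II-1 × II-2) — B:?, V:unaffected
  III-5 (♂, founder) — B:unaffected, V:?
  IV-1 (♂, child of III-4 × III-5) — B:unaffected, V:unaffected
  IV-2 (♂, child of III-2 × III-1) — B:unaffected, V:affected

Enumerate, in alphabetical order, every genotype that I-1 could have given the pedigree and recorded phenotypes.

I-1 ∈ {Bb VV, Bb Vv, bb VV, bb Vv}

B/I-1 ? ·: Bb|bb
B/I-2 aff ·: bb
B/II-1 aff I-1×I-2: bb
B/II-2 un ·: BB|Bb
B/III-1 un II-1×II-2: Bb
B/III-2 ? ·: BB|Bb|bb
B/III-3 un II-1×II-2: Bb
B/III-4 ? II-1×II-2: Bb|bb
B/III-5 un ·: BB|Bb
B/IV-1 un III-4×III-5: BB|Bb
B/IV-2 un III-2×III-1: BB|Bb
⇒ B over [I-1,I-2,II-1,II-2,III-1,III-2,III-3,III-4,III-5,IV-1,IV-2]: 100 consistent
V/I-1 un ·: VV|Vv
V/I-2 un ·: VV|Vv
V/II-1 un I-1×I-2: VV|Vv
V/II-2 un ·: VV|Vv
V/III-1 un II-1×II-2: Vv
V/III-2 ? ·: Vv|vv
V/III-3 ? II-1×II-2: VV|Vv|vv
V/III-4 un II-1×II-2: VV|Vv
V/III-5 ? ·: VV|Vv|vv
V/IV-1 un III-4×III-5: VV|Vv
V/IV-2 aff III-2×III-1: vv
⇒ V over [I-1,I-2,II-1,II-2,III-1,III-2,III-3,III-4,III-5,IV-1,IV-2]: 414 consistent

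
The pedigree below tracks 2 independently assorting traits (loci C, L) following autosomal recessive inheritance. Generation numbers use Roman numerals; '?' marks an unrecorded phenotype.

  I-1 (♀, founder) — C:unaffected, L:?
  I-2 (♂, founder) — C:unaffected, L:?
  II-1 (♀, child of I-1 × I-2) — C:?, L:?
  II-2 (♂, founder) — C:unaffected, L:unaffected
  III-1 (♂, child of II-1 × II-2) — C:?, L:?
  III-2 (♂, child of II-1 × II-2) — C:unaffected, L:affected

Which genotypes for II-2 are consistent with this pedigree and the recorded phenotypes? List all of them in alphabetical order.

II-2 ∈ {CC Ll, Cc Ll}

C/I-1 un ·: CC|Cc
C/I-2 un ·: CC|Cc
C/II-1 ? I-1×I-2: CC|Cc|cc
C/II-2 un ·: CC|Cc
C/III-1 ? II-1×II-2: CC|Cc|cc
C/III-2 un II-1×II-2: CC|Cc
⇒ C over [I-1,I-2,II-1,II-2,III-1,III-2]: 53 consistent
L/I-1 ? ·: LL|Ll|ll
L/I-2 ? ·: LL|Ll|ll
L/II-1 ? I-1×I-2: Ll|ll
L/II-2 un ·: Ll
L/III-1 ? II-1×II-2: LL|Ll|ll
L/III-2 aff II-1×II-2: ll
⇒ L over [I-1,I-2,II-1,II-2,III-1,III-2]: 29 consistent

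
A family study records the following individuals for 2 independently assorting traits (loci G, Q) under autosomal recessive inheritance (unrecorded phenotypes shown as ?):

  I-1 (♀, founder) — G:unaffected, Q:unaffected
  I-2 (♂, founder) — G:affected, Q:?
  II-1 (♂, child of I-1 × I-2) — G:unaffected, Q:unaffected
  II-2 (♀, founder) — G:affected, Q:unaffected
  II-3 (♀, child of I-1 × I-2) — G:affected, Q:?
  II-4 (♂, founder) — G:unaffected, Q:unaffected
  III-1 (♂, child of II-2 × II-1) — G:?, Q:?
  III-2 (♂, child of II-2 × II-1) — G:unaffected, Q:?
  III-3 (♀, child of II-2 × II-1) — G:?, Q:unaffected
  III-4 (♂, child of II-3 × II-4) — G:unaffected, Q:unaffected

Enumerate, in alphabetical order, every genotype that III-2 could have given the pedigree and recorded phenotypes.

III-2 ∈ {Gg QQ, Gg Qq, Gg qq}

G/I-1 un ·: Gg
G/I-2 aff ·: gg
G/II-1 un I-1×I-2: Gg
G/II-2 aff ·: gg
G/II-3 aff I-1×I-2: gg
G/II-4 un ·: GG|Gg
G/III-1 ? II-2×II-1: Gg|gg
G/III-2 un II-2×II-1: Gg
G/III-3 ? II-2×II-1: Gg|gg
G/III-4 un II-3×II-4: Gg
⇒ G over [I-1,I-2,II-1,II-2,II-3,II-4,III-1,III-2,III-3,III-4]: 8 consistent
Q/I-1 un ·: QQ|Qq
Q/I-2 ? ·: QQ|Qq|qq
Q/II-1 un I-1×I-2: QQ|Qq
Q/II-2 un ·: QQ|Qq
Q/II-3 ? I-1×I-2: QQ|Qq|qq
Q/II-4 un ·: QQ|Qq
Q/III-1 ? II-2×II-1: QQ|Qq|qq
Q/III-2 ? II-2×II-1: QQ|Qq|qq
Q/III-3 un II-2×II-1: QQ|Qq
Q/III-4 un II-3×II-4: QQ|Qq
⇒ Q over [I-1,I-2,II-1,II-2,II-3,II-4,III-1,III-2,III-3,III-4]: 1092 consistent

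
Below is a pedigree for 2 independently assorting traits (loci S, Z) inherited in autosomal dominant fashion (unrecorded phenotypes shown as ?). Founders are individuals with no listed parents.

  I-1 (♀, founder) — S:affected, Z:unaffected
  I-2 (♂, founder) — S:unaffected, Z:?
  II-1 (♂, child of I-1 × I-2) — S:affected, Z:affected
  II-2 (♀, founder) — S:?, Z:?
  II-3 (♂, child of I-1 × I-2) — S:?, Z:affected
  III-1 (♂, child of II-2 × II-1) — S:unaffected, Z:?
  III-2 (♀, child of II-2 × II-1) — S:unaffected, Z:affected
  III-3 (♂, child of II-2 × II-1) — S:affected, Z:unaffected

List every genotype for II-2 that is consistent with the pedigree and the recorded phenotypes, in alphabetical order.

II-2 ∈ {Ss Zz, Ss zz, ss Zz, ss zz}

S/I-1 aff ·: Ss|SS
S/I-2 un ·: ss
S/II-1 aff I-1×I-2: Ss
S/II-2 ? ·: ss|Ss
S/II-3 ? I-1×I-2: ss|Ss
S/III-1 un II-2×II-1: ss
S/III-2 un II-2×II-1: ss
S/III-3 aff II-2×II-1: Ss|SS
⇒ S over [I-1,I-2,II-1,II-2,II-3,III-1,III-2,III-3]: 9 consistent
Z/I-1 un ·: zz
Z/I-2 ? ·: Zz|ZZ
Z/II-1 aff I-1×I-2: Zz
Z/II-2 ? ·: zz|Zz
Z/II-3 aff I-1×I-2: Zz
Z/III-1 ? II-2×II-1: zz|Zz|ZZ
Z/III-2 aff II-2×II-1: Zz|ZZ
Z/III-3 un II-2×II-1: zz
⇒ Z over [I-1,I-2,II-1,II-2,II-3,III-1,III-2,III-3]: 16 consistent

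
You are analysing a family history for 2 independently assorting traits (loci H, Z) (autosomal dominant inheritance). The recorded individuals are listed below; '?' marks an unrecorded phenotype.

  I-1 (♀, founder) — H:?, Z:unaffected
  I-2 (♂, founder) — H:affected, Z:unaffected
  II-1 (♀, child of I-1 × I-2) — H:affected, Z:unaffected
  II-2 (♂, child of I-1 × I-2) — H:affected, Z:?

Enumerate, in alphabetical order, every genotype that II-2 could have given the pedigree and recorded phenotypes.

H/I-1 ? ·: hh|Hh|HH
H/I-2 aff ·: Hh|HH
H/II-1 aff I-1×I-2: Hh|HH
H/II-2 aff I-1×I-2: Hh|HH
⇒ H over [I-1,I-2,II-1,II-2]: 15 consistent
Z/I-1 un ·: zz
Z/I-2 un ·: zz
Z/II-1 un I-1×I-2: zz
Z/II-2 ? I-1×I-2: zz
⇒ Z over [I-1,I-2,II-1,II-2]: 1 consistent

II-2 ∈ {HH zz, Hh zz}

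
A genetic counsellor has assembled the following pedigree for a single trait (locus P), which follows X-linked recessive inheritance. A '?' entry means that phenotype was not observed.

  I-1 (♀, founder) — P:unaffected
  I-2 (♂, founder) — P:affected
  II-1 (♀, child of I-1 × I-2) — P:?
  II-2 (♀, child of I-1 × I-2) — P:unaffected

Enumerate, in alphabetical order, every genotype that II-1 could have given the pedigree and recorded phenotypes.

P/I-1 un ·: X^PX^P|X^PX^p
P/I-2 aff ·: X^pY
P/II-1 ? I-1×I-2: X^PX^p|X^pX^p
P/II-2 un I-1×I-2: X^PX^p
⇒ P over [I-1,I-2,II-1,II-2]: 3 consistent

II-1 ∈ {X^PX^p, X^pX^p}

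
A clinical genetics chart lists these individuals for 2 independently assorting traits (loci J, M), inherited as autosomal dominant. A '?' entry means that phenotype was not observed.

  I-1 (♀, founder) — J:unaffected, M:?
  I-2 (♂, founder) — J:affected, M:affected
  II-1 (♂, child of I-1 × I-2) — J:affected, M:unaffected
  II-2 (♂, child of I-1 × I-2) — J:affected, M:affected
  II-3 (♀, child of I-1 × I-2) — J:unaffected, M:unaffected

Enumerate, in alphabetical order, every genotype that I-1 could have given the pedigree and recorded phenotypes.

J/I-1 un ·: jj
J/I-2 aff ·: Jj
J/II-1 aff I-1×I-2: Jj
J/II-2 aff I-1×I-2: Jj
J/II-3 un I-1×I-2: jj
⇒ J over [I-1,I-2,II-1,II-2,II-3]: 1 consistent
M/I-1 ? ·: mm|Mm
M/I-2 aff ·: Mm
M/II-1 un I-1×I-2: mm
M/II-2 aff I-1×I-2: Mm|MM
M/II-3 un I-1×I-2: mm
⇒ M over [I-1,I-2,II-1,II-2,II-3]: 3 consistent

I-1 ∈ {jj Mm, jj mm}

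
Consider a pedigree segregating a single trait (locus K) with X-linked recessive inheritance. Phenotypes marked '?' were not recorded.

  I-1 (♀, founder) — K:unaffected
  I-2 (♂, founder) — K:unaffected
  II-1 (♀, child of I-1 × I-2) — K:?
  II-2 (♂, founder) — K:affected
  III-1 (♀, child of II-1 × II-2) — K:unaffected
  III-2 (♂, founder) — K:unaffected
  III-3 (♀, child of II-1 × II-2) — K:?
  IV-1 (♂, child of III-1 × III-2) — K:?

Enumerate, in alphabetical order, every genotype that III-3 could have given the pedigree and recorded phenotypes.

K/I-1 un ·: X^KX^K|X^KX^k
K/I-2 un ·: X^KY
K/II-1 ? I-1×I-2: X^KX^K|X^KX^k
K/II-2 aff ·: X^kY
K/III-1 un II-1×II-2: X^KX^k
K/III-2 un ·: X^KY
K/III-3 ? II-1×II-2: X^KX^k|X^kX^k
K/IV-1 ? III-1×III-2: X^KY|X^kY
⇒ K over [I-1,I-2,II-1,II-2,III-1,III-2,III-3,IV-1]: 8 consistent

III-3 ∈ {X^KX^k, X^kX^k}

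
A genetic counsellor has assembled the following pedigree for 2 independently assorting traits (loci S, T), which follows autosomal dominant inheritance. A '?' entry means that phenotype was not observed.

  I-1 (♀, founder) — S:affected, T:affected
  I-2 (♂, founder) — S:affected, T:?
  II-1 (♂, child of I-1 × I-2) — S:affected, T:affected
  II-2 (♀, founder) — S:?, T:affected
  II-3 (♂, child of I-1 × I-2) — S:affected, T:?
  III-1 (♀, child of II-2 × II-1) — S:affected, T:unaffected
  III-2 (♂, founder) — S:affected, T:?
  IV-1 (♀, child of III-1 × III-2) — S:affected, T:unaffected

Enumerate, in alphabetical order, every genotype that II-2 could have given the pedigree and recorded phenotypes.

II-2 ∈ {SS Tt, Ss Tt, ss Tt}

S/I-1 aff ·: Ss|SS
S/I-2 aff ·: Ss|SS
S/II-1 aff I-1×I-2: Ss|SS
S/II-2 ? ·: ss|Ss|SS
S/II-3 aff I-1×I-2: Ss|SS
S/III-1 aff II-2×II-1: Ss|SS
S/III-2 aff ·: Ss|SS
S/IV-1 aff III-1×III-2: Ss|SS
⇒ S over [I-1,I-2,II-1,II-2,II-3,III-1,III-2,IV-1]: 206 consistent
T/I-1 aff ·: Tt|TT
T/I-2 ? ·: tt|Tt|TT
T/II-1 aff I-1×I-2: Tt
T/II-2 aff ·: Tt
T/II-3 ? I-1×I-2: tt|Tt|TT
T/III-1 un II-2×II-1: tt
T/III-2 ? ·: tt|Tt
T/IV-1 un III-1×III-2: tt
⇒ T over [I-1,I-2,II-1,II-2,II-3,III-1,III-2,IV-1]: 20 consistent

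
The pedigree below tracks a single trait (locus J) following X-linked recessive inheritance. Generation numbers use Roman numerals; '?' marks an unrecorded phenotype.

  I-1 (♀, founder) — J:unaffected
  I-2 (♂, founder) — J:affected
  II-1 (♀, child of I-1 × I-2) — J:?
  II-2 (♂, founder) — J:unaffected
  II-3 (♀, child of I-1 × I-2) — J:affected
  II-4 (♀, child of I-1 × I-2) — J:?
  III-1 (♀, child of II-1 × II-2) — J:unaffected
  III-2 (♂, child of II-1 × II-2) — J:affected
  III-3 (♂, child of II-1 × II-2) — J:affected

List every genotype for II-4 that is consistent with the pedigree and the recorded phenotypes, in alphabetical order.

J/I-1 un ·: X^JX^j
J/I-2 aff ·: X^jY
J/II-1 ? I-1×I-2: X^JX^j|X^jX^j
J/II-2 un ·: X^JY
J/II-3 aff I-1×I-2: X^jX^j
J/II-4 ? I-1×I-2: X^JX^j|X^jX^j
J/III-1 un II-1×II-2: X^JX^J|X^JX^j
J/III-2 aff II-1×II-2: X^jY
J/III-3 aff II-1×II-2: X^jY
⇒ J over [I-1,I-2,II-1,II-2,II-3,II-4,III-1,III-2,III-3]: 6 consistent

II-4 ∈ {X^JX^j, X^jX^j}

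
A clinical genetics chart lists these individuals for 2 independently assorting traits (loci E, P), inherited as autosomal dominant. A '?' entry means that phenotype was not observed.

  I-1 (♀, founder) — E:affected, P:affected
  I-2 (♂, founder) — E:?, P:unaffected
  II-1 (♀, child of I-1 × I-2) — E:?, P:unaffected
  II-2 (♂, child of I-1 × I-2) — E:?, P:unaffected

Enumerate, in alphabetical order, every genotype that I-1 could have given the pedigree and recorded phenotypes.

E/I-1 aff ·: Ee|EE
E/I-2 ? ·: ee|Ee|EE
E/II-1 ? I-1×I-2: ee|Ee|EE
E/II-2 ? I-1×I-2: ee|Ee|EE
⇒ E over [I-1,I-2,II-1,II-2]: 23 consistent
P/I-1 aff ·: Pp
P/I-2 un ·: pp
P/II-1 un I-1×I-2: pp
P/II-2 un I-1×I-2: pp
⇒ P over [I-1,I-2,II-1,II-2]: 1 consistent

I-1 ∈ {EE Pp, Ee Pp}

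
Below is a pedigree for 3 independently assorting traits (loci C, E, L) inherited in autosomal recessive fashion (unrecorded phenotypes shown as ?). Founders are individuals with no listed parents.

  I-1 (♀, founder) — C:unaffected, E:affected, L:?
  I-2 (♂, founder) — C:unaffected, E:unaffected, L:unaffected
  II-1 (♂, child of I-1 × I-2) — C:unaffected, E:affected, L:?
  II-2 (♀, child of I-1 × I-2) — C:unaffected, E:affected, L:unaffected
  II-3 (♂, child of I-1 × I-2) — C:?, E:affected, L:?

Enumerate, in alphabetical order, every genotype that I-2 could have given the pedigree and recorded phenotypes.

C/I-1 un ·: CC|Cc
C/I-2 un ·: CC|Cc
C/II-1 un I-1×I-2: CC|Cc
C/II-2 un I-1×I-2: CC|Cc
C/II-3 ? I-1×I-2: CC|Cc|cc
⇒ C over [I-1,I-2,II-1,II-2,II-3]: 29 consistent
E/I-1 aff ·: ee
E/I-2 un ·: Ee
E/II-1 aff I-1×I-2: ee
E/II-2 aff I-1×I-2: ee
E/II-3 aff I-1×I-2: ee
⇒ E over [I-1,I-2,II-1,II-2,II-3]: 1 consistent
L/I-1 ? ·: LL|Ll|ll
L/I-2 un ·: LL|Ll
L/II-1 ? I-1×I-2: LL|Ll|ll
L/II-2 un I-1×I-2: LL|Ll
L/II-3 ? I-1×I-2: LL|Ll|ll
⇒ L over [I-1,I-2,II-1,II-2,II-3]: 40 consistent

I-2 ∈ {CC Ee LL, CC Ee Ll, Cc Ee LL, Cc Ee Ll}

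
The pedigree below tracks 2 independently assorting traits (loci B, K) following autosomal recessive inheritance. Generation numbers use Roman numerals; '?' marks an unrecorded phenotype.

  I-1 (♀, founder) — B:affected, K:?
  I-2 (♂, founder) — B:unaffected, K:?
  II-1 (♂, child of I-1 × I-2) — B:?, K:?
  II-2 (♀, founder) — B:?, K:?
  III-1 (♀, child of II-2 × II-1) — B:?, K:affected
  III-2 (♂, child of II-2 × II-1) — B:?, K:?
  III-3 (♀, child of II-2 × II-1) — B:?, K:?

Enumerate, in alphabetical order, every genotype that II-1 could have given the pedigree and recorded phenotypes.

II-1 ∈ {Bb Kk, Bb kk, bb Kk, bb kk}

B/I-1 aff ·: bb
B/I-2 un ·: BB|Bb
B/II-1 ? I-1×I-2: Bb|bb
B/II-2 ? ·: BB|Bb|bb
B/III-1 ? II-2×II-1: BB|Bb|bb
B/III-2 ? II-2×II-1: BB|Bb|bb
B/III-3 ? II-2×II-1: BB|Bb|bb
⇒ B over [I-1,I-2,II-1,II-2,III-1,III-2,III-3]: 96 consistent
K/I-1 ? ·: KK|Kk|kk
K/I-2 ? ·: KK|Kk|kk
K/II-1 ? I-1×I-2: Kk|kk
K/II-2 ? ·: Kk|kk
K/III-1 aff II-2×II-1: kk
K/III-2 ? II-2×II-1: KK|Kk|kk
K/III-3 ? II-2×II-1: KK|Kk|kk
⇒ K over [I-1,I-2,II-1,II-2,III-1,III-2,III-3]: 111 consistent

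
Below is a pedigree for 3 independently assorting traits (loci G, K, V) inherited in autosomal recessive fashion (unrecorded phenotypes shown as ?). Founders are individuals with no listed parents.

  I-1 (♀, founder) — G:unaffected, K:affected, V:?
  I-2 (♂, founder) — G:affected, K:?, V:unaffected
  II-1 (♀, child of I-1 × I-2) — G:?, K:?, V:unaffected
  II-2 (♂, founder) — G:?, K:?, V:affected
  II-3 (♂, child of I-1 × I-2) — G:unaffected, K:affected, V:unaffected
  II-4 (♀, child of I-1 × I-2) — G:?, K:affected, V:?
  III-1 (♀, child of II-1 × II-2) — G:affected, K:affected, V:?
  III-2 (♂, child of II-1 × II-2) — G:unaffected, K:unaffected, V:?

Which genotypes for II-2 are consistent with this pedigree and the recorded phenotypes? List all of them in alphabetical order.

II-2 ∈ {Gg Kk vv, Gg kk vv, gg Kk vv, gg kk vv}

G/I-1 un ·: GG|Gg
G/I-2 aff ·: gg
G/II-1 ? I-1×I-2: Gg|gg
G/II-2 ? ·: Gg|gg
G/II-3 un I-1×I-2: Gg
G/II-4 ? I-1×I-2: Gg|gg
G/III-1 aff II-1×II-2: gg
G/III-2 un II-1×II-2: GG|Gg
⇒ G over [I-1,I-2,II-1,II-2,II-3,II-4,III-1,III-2]: 11 consistent
K/I-1 aff ·: kk
K/I-2 ? ·: Kk|kk
K/II-1 ? I-1×I-2: Kk|kk
K/II-2 ? ·: Kk|kk
K/II-3 aff I-1×I-2: kk
K/II-4 aff I-1×I-2: kk
K/III-1 aff II-1×II-2: kk
K/III-2 un II-1×II-2: KK|Kk
⇒ K over [I-1,I-2,II-1,II-2,II-3,II-4,III-1,III-2]: 5 consistent
V/I-1 ? ·: VV|Vv|vv
V/I-2 un ·: VV|Vv
V/II-1 un I-1×I-2: VV|Vv
V/II-2 aff ·: vv
V/II-3 un I-1×I-2: VV|Vv
V/II-4 ? I-1×I-2: VV|Vv|vv
V/III-1 ? II-1×II-2: Vv|vv
V/III-2 ? II-1×II-2: Vv|vv
⇒ V over [I-1,I-2,II-1,II-2,II-3,II-4,III-1,III-2]: 83 consistent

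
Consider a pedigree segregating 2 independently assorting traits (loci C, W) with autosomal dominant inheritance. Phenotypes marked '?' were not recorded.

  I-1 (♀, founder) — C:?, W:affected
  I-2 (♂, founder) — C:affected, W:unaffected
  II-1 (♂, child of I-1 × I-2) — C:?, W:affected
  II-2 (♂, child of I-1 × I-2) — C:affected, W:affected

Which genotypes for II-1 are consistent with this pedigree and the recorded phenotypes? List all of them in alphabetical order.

II-1 ∈ {CC Ww, Cc Ww, cc Ww}

C/I-1 ? ·: cc|Cc|CC
C/I-2 aff ·: Cc|CC
C/II-1 ? I-1×I-2: cc|Cc|CC
C/II-2 aff I-1×I-2: Cc|CC
⇒ C over [I-1,I-2,II-1,II-2]: 18 consistent
W/I-1 aff ·: Ww|WW
W/I-2 un ·: ww
W/II-1 aff I-1×I-2: Ww
W/II-2 aff I-1×I-2: Ww
⇒ W over [I-1,I-2,II-1,II-2]: 2 consistent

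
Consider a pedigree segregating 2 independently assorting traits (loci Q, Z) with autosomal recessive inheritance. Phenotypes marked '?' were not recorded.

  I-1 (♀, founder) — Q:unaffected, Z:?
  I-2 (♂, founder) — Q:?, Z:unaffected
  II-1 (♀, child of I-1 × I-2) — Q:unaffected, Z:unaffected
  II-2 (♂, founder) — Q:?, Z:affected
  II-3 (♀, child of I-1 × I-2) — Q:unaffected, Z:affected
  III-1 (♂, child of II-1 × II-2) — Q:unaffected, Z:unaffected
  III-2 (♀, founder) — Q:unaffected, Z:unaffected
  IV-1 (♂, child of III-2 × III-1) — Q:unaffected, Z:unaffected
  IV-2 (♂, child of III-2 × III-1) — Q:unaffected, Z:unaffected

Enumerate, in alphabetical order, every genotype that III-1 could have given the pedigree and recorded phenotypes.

Q/I-1 un ·: QQ|Qq
Q/I-2 ? ·: QQ|Qq|qq
Q/II-1 un I-1×I-2: QQ|Qq
Q/II-2 ? ·: QQ|Qq|qq
Q/II-3 un I-1×I-2: QQ|Qq
Q/III-1 un II-1×II-2: QQ|Qq
Q/III-2 un ·: QQ|Qq
Q/IV-1 un III-2×III-1: QQ|Qq
Q/IV-2 un III-2×III-1: QQ|Qq
⇒ Q over [I-1,I-2,II-1,II-2,II-3,III-1,III-2,IV-1,IV-2]: 454 consistent
Z/I-1 ? ·: Zz|zz
Z/I-2 un ·: Zz
Z/II-1 un I-1×I-2: ZZ|Zz
Z/II-2 aff ·: zz
Z/II-3 aff I-1×I-2: zz
Z/III-1 un II-1×II-2: Zz
Z/III-2 un ·: ZZ|Zz
Z/IV-1 un III-2×III-1: ZZ|Zz
Z/IV-2 un III-2×III-1: ZZ|Zz
⇒ Z over [I-1,I-2,II-1,II-2,II-3,III-1,III-2,IV-1,IV-2]: 24 consistent

III-1 ∈ {QQ Zz, Qq Zz}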